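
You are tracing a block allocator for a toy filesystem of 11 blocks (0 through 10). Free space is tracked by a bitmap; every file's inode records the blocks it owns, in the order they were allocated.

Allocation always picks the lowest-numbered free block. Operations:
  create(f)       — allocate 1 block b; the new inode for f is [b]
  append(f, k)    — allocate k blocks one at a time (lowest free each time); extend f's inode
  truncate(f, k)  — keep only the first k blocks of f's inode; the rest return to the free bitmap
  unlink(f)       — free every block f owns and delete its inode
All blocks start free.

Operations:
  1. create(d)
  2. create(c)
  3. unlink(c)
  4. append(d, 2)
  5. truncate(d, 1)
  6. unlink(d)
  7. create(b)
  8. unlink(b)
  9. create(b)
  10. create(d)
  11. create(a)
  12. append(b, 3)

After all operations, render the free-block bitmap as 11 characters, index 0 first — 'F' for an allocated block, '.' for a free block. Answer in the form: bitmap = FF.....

bitmap = FFFFFF.....

[1] create(d) — d=0 (map F..........)
[2] create(c) — c=1 d=0 (map FF.........)
[3] unlink(c) — d=0 (map F..........)
[4] append(d, 2) — d=0,1,2 (map FFF........)
[5] truncate(d, 1) — d=0 (map F..........)
[6] unlink(d) —  (map ...........)
[7] create(b) — b=0 (map F..........)
[8] unlink(b) —  (map ...........)
[9] create(b) — b=0 (map F..........)
[10] create(d) — b=0 d=1 (map FF.........)
[11] create(a) — a=2 b=0 d=1 (map FFF........)
[12] append(b, 3) — a=2 b=0,3,4,5 d=1 (map FFFFFF.....)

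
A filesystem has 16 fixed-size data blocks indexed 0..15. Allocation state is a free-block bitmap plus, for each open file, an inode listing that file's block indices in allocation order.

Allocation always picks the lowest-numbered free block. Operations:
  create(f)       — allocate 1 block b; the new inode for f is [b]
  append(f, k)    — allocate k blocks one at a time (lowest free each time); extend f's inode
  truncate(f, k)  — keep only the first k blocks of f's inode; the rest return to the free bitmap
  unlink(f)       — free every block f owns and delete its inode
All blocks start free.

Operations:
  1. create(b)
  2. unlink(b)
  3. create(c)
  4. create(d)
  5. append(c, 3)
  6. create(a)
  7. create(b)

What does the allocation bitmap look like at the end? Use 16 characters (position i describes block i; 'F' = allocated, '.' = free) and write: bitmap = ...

bitmap = FFFFFFF.........

[1] create(b) — b=0 (map F...............)
[2] unlink(b) —  (map ................)
[3] create(c) — c=0 (map F...............)
[4] create(d) — c=0 d=1 (map FF..............)
[5] append(c, 3) — c=0,2,3,4 d=1 (map FFFFF...........)
[6] create(a) — a=5 c=0,2,3,4 d=1 (map FFFFFF..........)
[7] create(b) — a=5 b=6 c=0,2,3,4 d=1 (map FFFFFFF.........)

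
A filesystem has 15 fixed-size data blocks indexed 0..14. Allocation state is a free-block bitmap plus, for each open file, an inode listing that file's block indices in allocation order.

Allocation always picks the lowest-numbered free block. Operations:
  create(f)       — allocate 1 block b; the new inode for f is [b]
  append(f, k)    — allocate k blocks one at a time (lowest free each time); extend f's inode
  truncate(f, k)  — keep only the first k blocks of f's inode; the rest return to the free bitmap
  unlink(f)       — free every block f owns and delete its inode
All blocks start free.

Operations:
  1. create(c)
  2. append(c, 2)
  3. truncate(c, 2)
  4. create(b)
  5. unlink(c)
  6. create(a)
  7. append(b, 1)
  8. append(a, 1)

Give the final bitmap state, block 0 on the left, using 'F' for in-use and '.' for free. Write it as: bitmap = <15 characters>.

create(c): bitmap=F.............. | c=[0]
append(c, 2): bitmap=FFF............ | c=[0, 1, 2]
truncate(c, 2): bitmap=FF............. | c=[0, 1]
create(b): bitmap=FFF............ | b=[2] c=[0, 1]
unlink(c): bitmap=..F............ | b=[2]
create(a): bitmap=F.F............ | a=[0] b=[2]
append(b, 1): bitmap=FFF............ | a=[0] b=[2, 1]
append(a, 1): bitmap=FFFF........... | a=[0, 3] b=[2, 1]

bitmap = FFFF...........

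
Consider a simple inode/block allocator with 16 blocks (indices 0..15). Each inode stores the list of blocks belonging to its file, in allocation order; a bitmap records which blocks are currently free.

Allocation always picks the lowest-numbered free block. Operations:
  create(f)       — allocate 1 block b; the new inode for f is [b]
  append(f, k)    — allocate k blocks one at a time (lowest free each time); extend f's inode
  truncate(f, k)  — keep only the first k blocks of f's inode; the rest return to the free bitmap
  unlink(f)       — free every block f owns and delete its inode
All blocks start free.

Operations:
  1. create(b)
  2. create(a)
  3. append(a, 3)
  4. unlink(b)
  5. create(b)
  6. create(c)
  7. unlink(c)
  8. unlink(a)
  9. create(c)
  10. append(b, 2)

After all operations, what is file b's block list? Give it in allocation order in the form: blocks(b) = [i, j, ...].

blocks(b) = [0, 2, 3]

  1. create(b)  ⇒  F...............  {b→[0]}
  2. create(a)  ⇒  FF..............  {a→[1]; b→[0]}
  3. append(a, 3)  ⇒  FFFFF...........  {a→[1, 2, 3, 4]; b→[0]}
  4. unlink(b)  ⇒  .FFFF...........  {a→[1, 2, 3, 4]}
  5. create(b)  ⇒  FFFFF...........  {a→[1, 2, 3, 4]; b→[0]}
  6. create(c)  ⇒  FFFFFF..........  {a→[1, 2, 3, 4]; b→[0]; c→[5]}
  7. unlink(c)  ⇒  FFFFF...........  {a→[1, 2, 3, 4]; b→[0]}
  8. unlink(a)  ⇒  F...............  {b→[0]}
  9. create(c)  ⇒  FF..............  {b→[0]; c→[1]}
  10. append(b, 2)  ⇒  FFFF............  {b→[0, 2, 3]; c→[1]}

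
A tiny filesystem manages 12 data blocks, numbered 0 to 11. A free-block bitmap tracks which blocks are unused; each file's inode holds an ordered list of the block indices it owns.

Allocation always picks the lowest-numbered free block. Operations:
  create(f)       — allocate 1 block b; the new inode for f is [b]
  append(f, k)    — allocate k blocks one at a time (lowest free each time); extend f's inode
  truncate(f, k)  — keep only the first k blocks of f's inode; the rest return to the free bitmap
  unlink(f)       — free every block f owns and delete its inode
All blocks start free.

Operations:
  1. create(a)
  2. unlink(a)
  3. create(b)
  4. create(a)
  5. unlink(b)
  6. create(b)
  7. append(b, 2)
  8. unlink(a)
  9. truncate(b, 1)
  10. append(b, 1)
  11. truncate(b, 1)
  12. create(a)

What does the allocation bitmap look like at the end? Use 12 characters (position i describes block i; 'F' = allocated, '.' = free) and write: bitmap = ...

create(a): bitmap=F........... | a=[0]
unlink(a): bitmap=............ | 
create(b): bitmap=F........... | b=[0]
create(a): bitmap=FF.......... | a=[1] b=[0]
unlink(b): bitmap=.F.......... | a=[1]
create(b): bitmap=FF.......... | a=[1] b=[0]
append(b, 2): bitmap=FFFF........ | a=[1] b=[0, 2, 3]
unlink(a): bitmap=F.FF........ | b=[0, 2, 3]
truncate(b, 1): bitmap=F........... | b=[0]
append(b, 1): bitmap=FF.......... | b=[0, 1]
truncate(b, 1): bitmap=F........... | b=[0]
create(a): bitmap=FF.......... | a=[1] b=[0]

bitmap = FF..........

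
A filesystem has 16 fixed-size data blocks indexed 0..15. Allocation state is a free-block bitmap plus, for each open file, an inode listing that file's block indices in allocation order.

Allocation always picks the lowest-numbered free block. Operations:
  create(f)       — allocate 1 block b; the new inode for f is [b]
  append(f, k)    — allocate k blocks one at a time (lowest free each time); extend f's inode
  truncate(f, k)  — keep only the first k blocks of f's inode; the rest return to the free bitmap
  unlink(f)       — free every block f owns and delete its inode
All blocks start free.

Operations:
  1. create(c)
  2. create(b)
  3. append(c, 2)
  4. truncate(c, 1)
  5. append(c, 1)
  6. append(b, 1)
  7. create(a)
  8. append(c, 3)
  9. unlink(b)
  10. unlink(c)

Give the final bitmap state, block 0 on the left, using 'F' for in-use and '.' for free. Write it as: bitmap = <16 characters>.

bitmap = ....F...........

[1] create(c) — c=0 (map F...............)
[2] create(b) — b=1 c=0 (map FF..............)
[3] append(c, 2) — b=1 c=0,2,3 (map FFFF............)
[4] truncate(c, 1) — b=1 c=0 (map FF..............)
[5] append(c, 1) — b=1 c=0,2 (map FFF.............)
[6] append(b, 1) — b=1,3 c=0,2 (map FFFF............)
[7] create(a) — a=4 b=1,3 c=0,2 (map FFFFF...........)
[8] append(c, 3) — a=4 b=1,3 c=0,2,5,6,7 (map FFFFFFFF........)
[9] unlink(b) — a=4 c=0,2,5,6,7 (map F.F.FFFF........)
[10] unlink(c) — a=4 (map ....F...........)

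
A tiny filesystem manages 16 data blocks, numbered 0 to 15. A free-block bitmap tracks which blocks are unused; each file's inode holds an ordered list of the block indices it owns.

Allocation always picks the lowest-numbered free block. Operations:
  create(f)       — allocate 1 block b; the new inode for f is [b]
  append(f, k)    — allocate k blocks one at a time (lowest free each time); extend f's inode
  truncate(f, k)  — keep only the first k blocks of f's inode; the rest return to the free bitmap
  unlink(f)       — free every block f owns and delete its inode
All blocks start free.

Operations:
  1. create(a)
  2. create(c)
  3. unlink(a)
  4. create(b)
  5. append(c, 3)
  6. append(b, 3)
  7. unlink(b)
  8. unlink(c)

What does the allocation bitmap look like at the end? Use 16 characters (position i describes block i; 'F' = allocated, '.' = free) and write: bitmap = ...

  1. create(a)  ⇒  F...............  {a→[0]}
  2. create(c)  ⇒  FF..............  {a→[0]; c→[1]}
  3. unlink(a)  ⇒  .F..............  {c→[1]}
  4. create(b)  ⇒  FF..............  {b→[0]; c→[1]}
  5. append(c, 3)  ⇒  FFFFF...........  {b→[0]; c→[1, 2, 3, 4]}
  6. append(b, 3)  ⇒  FFFFFFFF........  {b→[0, 5, 6, 7]; c→[1, 2, 3, 4]}
  7. unlink(b)  ⇒  .FFFF...........  {c→[1, 2, 3, 4]}
  8. unlink(c)  ⇒  ................  {}

bitmap = ................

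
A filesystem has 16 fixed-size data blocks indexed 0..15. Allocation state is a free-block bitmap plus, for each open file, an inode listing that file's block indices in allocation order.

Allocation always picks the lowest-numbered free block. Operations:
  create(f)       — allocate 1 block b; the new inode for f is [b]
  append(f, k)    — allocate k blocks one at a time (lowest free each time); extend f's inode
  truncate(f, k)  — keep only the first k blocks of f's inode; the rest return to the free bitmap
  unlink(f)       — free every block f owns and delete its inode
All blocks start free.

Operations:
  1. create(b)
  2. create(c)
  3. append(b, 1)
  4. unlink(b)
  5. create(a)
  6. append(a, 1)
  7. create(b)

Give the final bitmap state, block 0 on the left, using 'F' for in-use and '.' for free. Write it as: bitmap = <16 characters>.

bitmap = FFFF............

after create(b) → b:[0]  free=[F...............]
after create(c) → b:[0], c:[1]  free=[FF..............]
after append(b, 1) → b:[0, 2], c:[1]  free=[FFF.............]
after unlink(b) → c:[1]  free=[.F..............]
after create(a) → a:[0], c:[1]  free=[FF..............]
after append(a, 1) → a:[0, 2], c:[1]  free=[FFF.............]
after create(b) → a:[0, 2], b:[3], c:[1]  free=[FFFF............]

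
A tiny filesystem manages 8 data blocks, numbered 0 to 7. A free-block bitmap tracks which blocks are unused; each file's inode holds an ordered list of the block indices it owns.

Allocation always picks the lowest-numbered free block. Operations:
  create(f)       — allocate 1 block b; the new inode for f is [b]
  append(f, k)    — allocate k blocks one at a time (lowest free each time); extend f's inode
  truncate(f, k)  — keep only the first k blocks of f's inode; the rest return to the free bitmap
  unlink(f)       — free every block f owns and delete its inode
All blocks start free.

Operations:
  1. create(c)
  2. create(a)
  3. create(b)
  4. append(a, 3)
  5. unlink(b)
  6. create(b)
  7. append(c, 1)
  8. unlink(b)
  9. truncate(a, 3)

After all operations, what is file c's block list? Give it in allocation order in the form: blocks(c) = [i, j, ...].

blocks(c) = [0, 6]

[1] create(c) — c=0 (map F.......)
[2] create(a) — a=1 c=0 (map FF......)
[3] create(b) — a=1 b=2 c=0 (map FFF.....)
[4] append(a, 3) — a=1,3,4,5 b=2 c=0 (map FFFFFF..)
[5] unlink(b) — a=1,3,4,5 c=0 (map FF.FFF..)
[6] create(b) — a=1,3,4,5 b=2 c=0 (map FFFFFF..)
[7] append(c, 1) — a=1,3,4,5 b=2 c=0,6 (map FFFFFFF.)
[8] unlink(b) — a=1,3,4,5 c=0,6 (map FF.FFFF.)
[9] truncate(a, 3) — a=1,3,4 c=0,6 (map FF.FF.F.)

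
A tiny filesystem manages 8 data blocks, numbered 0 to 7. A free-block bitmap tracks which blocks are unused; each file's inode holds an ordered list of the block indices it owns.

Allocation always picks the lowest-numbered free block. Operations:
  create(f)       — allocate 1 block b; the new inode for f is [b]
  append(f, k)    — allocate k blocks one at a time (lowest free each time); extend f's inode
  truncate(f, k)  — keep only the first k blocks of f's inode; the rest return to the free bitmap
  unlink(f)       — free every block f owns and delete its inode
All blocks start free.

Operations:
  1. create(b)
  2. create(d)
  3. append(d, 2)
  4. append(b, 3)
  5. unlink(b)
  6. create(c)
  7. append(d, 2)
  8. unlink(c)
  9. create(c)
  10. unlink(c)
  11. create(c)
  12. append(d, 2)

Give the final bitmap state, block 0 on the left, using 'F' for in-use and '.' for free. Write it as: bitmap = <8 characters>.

bitmap = FFFFFFFF

after create(b) → b:[0]  free=[F.......]
after create(d) → b:[0], d:[1]  free=[FF......]
after append(d, 2) → b:[0], d:[1, 2, 3]  free=[FFFF....]
after append(b, 3) → b:[0, 4, 5, 6], d:[1, 2, 3]  free=[FFFFFFF.]
after unlink(b) → d:[1, 2, 3]  free=[.FFF....]
after create(c) → c:[0], d:[1, 2, 3]  free=[FFFF....]
after append(d, 2) → c:[0], d:[1, 2, 3, 4, 5]  free=[FFFFFF..]
after unlink(c) → d:[1, 2, 3, 4, 5]  free=[.FFFFF..]
after create(c) → c:[0], d:[1, 2, 3, 4, 5]  free=[FFFFFF..]
after unlink(c) → d:[1, 2, 3, 4, 5]  free=[.FFFFF..]
after create(c) → c:[0], d:[1, 2, 3, 4, 5]  free=[FFFFFF..]
after append(d, 2) → c:[0], d:[1, 2, 3, 4, 5, 6, 7]  free=[FFFFFFFF]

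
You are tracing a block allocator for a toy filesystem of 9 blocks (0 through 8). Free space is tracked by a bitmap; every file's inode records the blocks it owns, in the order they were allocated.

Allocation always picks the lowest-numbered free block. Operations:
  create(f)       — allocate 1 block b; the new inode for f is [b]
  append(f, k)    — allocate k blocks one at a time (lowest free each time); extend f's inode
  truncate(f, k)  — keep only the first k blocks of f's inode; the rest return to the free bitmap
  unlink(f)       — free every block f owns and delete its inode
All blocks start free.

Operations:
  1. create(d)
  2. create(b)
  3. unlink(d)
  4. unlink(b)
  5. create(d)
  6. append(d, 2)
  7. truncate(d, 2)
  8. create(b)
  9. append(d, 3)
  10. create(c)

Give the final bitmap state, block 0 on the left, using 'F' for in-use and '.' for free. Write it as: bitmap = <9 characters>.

  1. create(d)  ⇒  F........  {d→[0]}
  2. create(b)  ⇒  FF.......  {b→[1]; d→[0]}
  3. unlink(d)  ⇒  .F.......  {b→[1]}
  4. unlink(b)  ⇒  .........  {}
  5. create(d)  ⇒  F........  {d→[0]}
  6. append(d, 2)  ⇒  FFF......  {d→[0, 1, 2]}
  7. truncate(d, 2)  ⇒  FF.......  {d→[0, 1]}
  8. create(b)  ⇒  FFF......  {b→[2]; d→[0, 1]}
  9. append(d, 3)  ⇒  FFFFFF...  {b→[2]; d→[0, 1, 3, 4, 5]}
  10. create(c)  ⇒  FFFFFFF..  {b→[2]; c→[6]; d→[0, 1, 3, 4, 5]}

bitmap = FFFFFFF..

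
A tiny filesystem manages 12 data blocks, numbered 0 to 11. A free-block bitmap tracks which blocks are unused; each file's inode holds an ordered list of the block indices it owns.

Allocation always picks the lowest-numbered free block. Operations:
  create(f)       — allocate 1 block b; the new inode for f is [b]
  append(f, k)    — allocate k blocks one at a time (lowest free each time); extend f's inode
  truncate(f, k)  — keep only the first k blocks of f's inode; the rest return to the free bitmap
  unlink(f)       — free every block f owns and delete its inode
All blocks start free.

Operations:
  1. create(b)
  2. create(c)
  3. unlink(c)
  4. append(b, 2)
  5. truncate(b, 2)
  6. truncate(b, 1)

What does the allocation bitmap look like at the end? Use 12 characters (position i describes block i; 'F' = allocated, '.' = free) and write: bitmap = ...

bitmap = F...........

  1. create(b)  ⇒  F...........  {b→[0]}
  2. create(c)  ⇒  FF..........  {b→[0]; c→[1]}
  3. unlink(c)  ⇒  F...........  {b→[0]}
  4. append(b, 2)  ⇒  FFF.........  {b→[0, 1, 2]}
  5. truncate(b, 2)  ⇒  FF..........  {b→[0, 1]}
  6. truncate(b, 1)  ⇒  F...........  {b→[0]}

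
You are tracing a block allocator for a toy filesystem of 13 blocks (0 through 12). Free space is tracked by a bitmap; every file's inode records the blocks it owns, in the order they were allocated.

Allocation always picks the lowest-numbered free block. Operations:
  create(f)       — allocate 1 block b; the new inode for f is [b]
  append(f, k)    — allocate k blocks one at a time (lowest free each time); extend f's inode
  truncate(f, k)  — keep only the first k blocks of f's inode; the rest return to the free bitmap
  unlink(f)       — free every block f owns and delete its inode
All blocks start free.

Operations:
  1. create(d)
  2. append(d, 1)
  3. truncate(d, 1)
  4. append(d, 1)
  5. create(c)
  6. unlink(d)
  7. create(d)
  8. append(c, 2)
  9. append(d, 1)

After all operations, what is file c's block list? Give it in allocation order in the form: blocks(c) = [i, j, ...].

after create(d) → d:[0]  free=[F............]
after append(d, 1) → d:[0, 1]  free=[FF...........]
after truncate(d, 1) → d:[0]  free=[F............]
after append(d, 1) → d:[0, 1]  free=[FF...........]
after create(c) → c:[2], d:[0, 1]  free=[FFF..........]
after unlink(d) → c:[2]  free=[..F..........]
after create(d) → c:[2], d:[0]  free=[F.F..........]
after append(c, 2) → c:[2, 1, 3], d:[0]  free=[FFFF.........]
after append(d, 1) → c:[2, 1, 3], d:[0, 4]  free=[FFFFF........]

blocks(c) = [2, 1, 3]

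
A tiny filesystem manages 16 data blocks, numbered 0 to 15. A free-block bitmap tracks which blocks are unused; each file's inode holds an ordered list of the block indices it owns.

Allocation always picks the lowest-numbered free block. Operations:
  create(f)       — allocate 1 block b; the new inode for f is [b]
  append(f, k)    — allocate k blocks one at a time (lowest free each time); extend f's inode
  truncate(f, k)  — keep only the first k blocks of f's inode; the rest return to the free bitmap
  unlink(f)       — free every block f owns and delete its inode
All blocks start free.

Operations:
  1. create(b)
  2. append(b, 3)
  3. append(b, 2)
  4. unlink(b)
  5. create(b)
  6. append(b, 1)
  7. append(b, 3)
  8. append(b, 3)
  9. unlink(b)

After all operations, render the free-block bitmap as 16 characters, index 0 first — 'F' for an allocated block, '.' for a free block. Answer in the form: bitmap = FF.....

bitmap = ................

create(b): bitmap=F............... | b=[0]
append(b, 3): bitmap=FFFF............ | b=[0, 1, 2, 3]
append(b, 2): bitmap=FFFFFF.......... | b=[0, 1, 2, 3, 4, 5]
unlink(b): bitmap=................ | 
create(b): bitmap=F............... | b=[0]
append(b, 1): bitmap=FF.............. | b=[0, 1]
append(b, 3): bitmap=FFFFF........... | b=[0, 1, 2, 3, 4]
append(b, 3): bitmap=FFFFFFFF........ | b=[0, 1, 2, 3, 4, 5, 6, 7]
unlink(b): bitmap=................ | 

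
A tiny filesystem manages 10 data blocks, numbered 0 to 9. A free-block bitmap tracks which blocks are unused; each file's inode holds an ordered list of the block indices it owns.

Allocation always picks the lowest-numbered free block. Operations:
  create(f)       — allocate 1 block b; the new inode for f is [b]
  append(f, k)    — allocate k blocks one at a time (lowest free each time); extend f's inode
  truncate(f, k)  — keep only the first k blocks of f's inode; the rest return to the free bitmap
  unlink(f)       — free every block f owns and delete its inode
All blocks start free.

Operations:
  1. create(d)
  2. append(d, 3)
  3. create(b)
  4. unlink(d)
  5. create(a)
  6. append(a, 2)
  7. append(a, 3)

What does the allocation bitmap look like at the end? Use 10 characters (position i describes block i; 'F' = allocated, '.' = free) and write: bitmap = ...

bitmap = FFFFFFF...

create(d): bitmap=F......... | d=[0]
append(d, 3): bitmap=FFFF...... | d=[0, 1, 2, 3]
create(b): bitmap=FFFFF..... | b=[4] d=[0, 1, 2, 3]
unlink(d): bitmap=....F..... | b=[4]
create(a): bitmap=F...F..... | a=[0] b=[4]
append(a, 2): bitmap=FFF.F..... | a=[0, 1, 2] b=[4]
append(a, 3): bitmap=FFFFFFF... | a=[0, 1, 2, 3, 5, 6] b=[4]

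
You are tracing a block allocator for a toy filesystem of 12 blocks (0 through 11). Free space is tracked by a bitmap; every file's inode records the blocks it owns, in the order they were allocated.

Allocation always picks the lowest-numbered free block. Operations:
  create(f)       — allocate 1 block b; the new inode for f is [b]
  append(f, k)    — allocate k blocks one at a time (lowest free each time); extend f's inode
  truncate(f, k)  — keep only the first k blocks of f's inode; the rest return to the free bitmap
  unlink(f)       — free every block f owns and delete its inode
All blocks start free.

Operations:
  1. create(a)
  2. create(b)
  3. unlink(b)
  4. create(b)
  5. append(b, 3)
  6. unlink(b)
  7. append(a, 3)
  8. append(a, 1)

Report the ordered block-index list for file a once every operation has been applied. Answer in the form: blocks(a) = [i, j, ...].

blocks(a) = [0, 1, 2, 3, 4]

after create(a) → a:[0]  free=[F...........]
after create(b) → a:[0], b:[1]  free=[FF..........]
after unlink(b) → a:[0]  free=[F...........]
after create(b) → a:[0], b:[1]  free=[FF..........]
after append(b, 3) → a:[0], b:[1, 2, 3, 4]  free=[FFFFF.......]
after unlink(b) → a:[0]  free=[F...........]
after append(a, 3) → a:[0, 1, 2, 3]  free=[FFFF........]
after append(a, 1) → a:[0, 1, 2, 3, 4]  free=[FFFFF.......]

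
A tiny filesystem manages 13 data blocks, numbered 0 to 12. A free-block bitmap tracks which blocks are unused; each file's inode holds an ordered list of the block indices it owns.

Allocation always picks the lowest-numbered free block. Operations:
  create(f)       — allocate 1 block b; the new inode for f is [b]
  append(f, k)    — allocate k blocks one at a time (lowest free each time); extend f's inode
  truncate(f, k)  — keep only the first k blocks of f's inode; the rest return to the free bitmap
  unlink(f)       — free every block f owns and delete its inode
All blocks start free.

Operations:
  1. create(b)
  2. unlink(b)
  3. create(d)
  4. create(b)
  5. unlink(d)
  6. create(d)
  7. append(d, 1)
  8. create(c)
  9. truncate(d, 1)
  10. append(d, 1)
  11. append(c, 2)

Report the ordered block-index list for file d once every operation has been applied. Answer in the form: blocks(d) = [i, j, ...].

after create(b) → b:[0]  free=[F............]
after unlink(b) →   free=[.............]
after create(d) → d:[0]  free=[F............]
after create(b) → b:[1], d:[0]  free=[FF...........]
after unlink(d) → b:[1]  free=[.F...........]
after create(d) → b:[1], d:[0]  free=[FF...........]
after append(d, 1) → b:[1], d:[0, 2]  free=[FFF..........]
after create(c) → b:[1], c:[3], d:[0, 2]  free=[FFFF.........]
after truncate(d, 1) → b:[1], c:[3], d:[0]  free=[FF.F.........]
after append(d, 1) → b:[1], c:[3], d:[0, 2]  free=[FFFF.........]
after append(c, 2) → b:[1], c:[3, 4, 5], d:[0, 2]  free=[FFFFFF.......]

blocks(d) = [0, 2]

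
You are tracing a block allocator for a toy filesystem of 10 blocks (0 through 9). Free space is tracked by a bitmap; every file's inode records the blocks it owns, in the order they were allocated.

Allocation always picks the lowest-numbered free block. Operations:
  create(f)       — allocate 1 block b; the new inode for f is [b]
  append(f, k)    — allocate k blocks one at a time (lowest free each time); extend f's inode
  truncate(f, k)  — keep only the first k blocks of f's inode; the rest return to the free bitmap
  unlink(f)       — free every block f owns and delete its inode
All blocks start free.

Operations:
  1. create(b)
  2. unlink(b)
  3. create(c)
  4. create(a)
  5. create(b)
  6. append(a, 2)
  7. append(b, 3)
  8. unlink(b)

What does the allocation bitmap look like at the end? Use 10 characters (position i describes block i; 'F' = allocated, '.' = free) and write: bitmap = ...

[1] create(b) — b=0 (map F.........)
[2] unlink(b) —  (map ..........)
[3] create(c) — c=0 (map F.........)
[4] create(a) — a=1 c=0 (map FF........)
[5] create(b) — a=1 b=2 c=0 (map FFF.......)
[6] append(a, 2) — a=1,3,4 b=2 c=0 (map FFFFF.....)
[7] append(b, 3) — a=1,3,4 b=2,5,6,7 c=0 (map FFFFFFFF..)
[8] unlink(b) — a=1,3,4 c=0 (map FF.FF.....)

bitmap = FF.FF.....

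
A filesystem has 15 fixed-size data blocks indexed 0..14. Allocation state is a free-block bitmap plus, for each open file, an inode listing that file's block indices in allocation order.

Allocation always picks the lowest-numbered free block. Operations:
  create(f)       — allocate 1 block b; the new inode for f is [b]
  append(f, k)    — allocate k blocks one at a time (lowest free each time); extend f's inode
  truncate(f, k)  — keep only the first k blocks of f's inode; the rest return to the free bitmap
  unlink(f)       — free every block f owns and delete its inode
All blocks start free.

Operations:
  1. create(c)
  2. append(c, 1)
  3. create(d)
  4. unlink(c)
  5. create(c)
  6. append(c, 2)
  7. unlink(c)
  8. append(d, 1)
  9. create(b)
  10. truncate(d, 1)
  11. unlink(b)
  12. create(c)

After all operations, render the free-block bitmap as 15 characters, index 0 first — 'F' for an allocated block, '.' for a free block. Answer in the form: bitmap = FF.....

create(c): bitmap=F.............. | c=[0]
append(c, 1): bitmap=FF............. | c=[0, 1]
create(d): bitmap=FFF............ | c=[0, 1] d=[2]
unlink(c): bitmap=..F............ | d=[2]
create(c): bitmap=F.F............ | c=[0] d=[2]
append(c, 2): bitmap=FFFF........... | c=[0, 1, 3] d=[2]
unlink(c): bitmap=..F............ | d=[2]
append(d, 1): bitmap=F.F............ | d=[2, 0]
create(b): bitmap=FFF............ | b=[1] d=[2, 0]
truncate(d, 1): bitmap=.FF............ | b=[1] d=[2]
unlink(b): bitmap=..F............ | d=[2]
create(c): bitmap=F.F............ | c=[0] d=[2]

bitmap = F.F............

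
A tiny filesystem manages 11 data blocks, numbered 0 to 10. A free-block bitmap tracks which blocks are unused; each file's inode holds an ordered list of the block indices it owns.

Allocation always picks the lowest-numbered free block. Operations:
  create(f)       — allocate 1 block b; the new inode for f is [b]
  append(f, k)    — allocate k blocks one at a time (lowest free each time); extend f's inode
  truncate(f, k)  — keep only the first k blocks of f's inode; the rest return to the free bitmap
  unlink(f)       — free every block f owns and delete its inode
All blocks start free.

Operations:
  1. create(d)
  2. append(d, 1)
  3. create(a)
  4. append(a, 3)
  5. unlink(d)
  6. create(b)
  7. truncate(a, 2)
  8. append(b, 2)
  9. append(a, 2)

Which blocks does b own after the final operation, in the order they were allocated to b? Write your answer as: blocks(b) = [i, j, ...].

create(d): bitmap=F.......... | d=[0]
append(d, 1): bitmap=FF......... | d=[0, 1]
create(a): bitmap=FFF........ | a=[2] d=[0, 1]
append(a, 3): bitmap=FFFFFF..... | a=[2, 3, 4, 5] d=[0, 1]
unlink(d): bitmap=..FFFF..... | a=[2, 3, 4, 5]
create(b): bitmap=F.FFFF..... | a=[2, 3, 4, 5] b=[0]
truncate(a, 2): bitmap=F.FF....... | a=[2, 3] b=[0]
append(b, 2): bitmap=FFFFF...... | a=[2, 3] b=[0, 1, 4]
append(a, 2): bitmap=FFFFFFF.... | a=[2, 3, 5, 6] b=[0, 1, 4]

blocks(b) = [0, 1, 4]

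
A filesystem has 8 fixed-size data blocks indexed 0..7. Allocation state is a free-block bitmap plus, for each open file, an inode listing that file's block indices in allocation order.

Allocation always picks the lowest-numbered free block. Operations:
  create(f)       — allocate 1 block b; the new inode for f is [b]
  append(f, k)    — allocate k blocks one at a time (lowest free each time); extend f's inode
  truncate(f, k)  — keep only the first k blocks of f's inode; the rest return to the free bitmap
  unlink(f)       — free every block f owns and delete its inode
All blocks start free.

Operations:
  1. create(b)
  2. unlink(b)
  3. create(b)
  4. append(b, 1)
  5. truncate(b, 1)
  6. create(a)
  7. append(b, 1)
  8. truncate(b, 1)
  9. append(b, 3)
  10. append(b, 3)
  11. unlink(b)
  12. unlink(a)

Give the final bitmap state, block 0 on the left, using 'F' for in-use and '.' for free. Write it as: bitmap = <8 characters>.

bitmap = ........

  1. create(b)  ⇒  F.......  {b→[0]}
  2. unlink(b)  ⇒  ........  {}
  3. create(b)  ⇒  F.......  {b→[0]}
  4. append(b, 1)  ⇒  FF......  {b→[0, 1]}
  5. truncate(b, 1)  ⇒  F.......  {b→[0]}
  6. create(a)  ⇒  FF......  {a→[1]; b→[0]}
  7. append(b, 1)  ⇒  FFF.....  {a→[1]; b→[0, 2]}
  8. truncate(b, 1)  ⇒  FF......  {a→[1]; b→[0]}
  9. append(b, 3)  ⇒  FFFFF...  {a→[1]; b→[0, 2, 3, 4]}
  10. append(b, 3)  ⇒  FFFFFFFF  {a→[1]; b→[0, 2, 3, 4, 5, 6, 7]}
  11. unlink(b)  ⇒  .F......  {a→[1]}
  12. unlink(a)  ⇒  ........  {}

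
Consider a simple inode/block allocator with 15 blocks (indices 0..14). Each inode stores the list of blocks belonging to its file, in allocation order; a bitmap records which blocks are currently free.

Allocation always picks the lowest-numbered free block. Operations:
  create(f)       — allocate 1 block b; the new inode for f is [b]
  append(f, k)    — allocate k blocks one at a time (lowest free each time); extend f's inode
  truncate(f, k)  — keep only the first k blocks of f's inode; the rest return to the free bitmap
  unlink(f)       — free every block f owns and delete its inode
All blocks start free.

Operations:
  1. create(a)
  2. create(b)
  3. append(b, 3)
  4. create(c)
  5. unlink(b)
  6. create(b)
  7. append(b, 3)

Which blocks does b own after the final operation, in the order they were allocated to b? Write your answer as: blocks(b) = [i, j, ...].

  1. create(a)  ⇒  F..............  {a→[0]}
  2. create(b)  ⇒  FF.............  {a→[0]; b→[1]}
  3. append(b, 3)  ⇒  FFFFF..........  {a→[0]; b→[1, 2, 3, 4]}
  4. create(c)  ⇒  FFFFFF.........  {a→[0]; b→[1, 2, 3, 4]; c→[5]}
  5. unlink(b)  ⇒  F....F.........  {a→[0]; c→[5]}
  6. create(b)  ⇒  FF...F.........  {a→[0]; b→[1]; c→[5]}
  7. append(b, 3)  ⇒  FFFFFF.........  {a→[0]; b→[1, 2, 3, 4]; c→[5]}

blocks(b) = [1, 2, 3, 4]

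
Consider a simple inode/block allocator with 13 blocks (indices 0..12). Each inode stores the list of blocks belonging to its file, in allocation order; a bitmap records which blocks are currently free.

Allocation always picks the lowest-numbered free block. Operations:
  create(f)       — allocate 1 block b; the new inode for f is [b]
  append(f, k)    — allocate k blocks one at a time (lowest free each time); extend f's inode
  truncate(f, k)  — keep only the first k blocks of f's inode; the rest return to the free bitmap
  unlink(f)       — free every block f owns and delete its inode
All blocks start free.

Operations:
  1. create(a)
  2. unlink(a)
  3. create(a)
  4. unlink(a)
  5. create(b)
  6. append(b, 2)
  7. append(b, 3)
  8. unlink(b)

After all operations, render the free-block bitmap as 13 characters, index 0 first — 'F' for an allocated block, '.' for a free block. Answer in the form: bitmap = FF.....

bitmap = .............

[1] create(a) — a=0 (map F............)
[2] unlink(a) —  (map .............)
[3] create(a) — a=0 (map F............)
[4] unlink(a) —  (map .............)
[5] create(b) — b=0 (map F............)
[6] append(b, 2) — b=0,1,2 (map FFF..........)
[7] append(b, 3) — b=0,1,2,3,4,5 (map FFFFFF.......)
[8] unlink(b) —  (map .............)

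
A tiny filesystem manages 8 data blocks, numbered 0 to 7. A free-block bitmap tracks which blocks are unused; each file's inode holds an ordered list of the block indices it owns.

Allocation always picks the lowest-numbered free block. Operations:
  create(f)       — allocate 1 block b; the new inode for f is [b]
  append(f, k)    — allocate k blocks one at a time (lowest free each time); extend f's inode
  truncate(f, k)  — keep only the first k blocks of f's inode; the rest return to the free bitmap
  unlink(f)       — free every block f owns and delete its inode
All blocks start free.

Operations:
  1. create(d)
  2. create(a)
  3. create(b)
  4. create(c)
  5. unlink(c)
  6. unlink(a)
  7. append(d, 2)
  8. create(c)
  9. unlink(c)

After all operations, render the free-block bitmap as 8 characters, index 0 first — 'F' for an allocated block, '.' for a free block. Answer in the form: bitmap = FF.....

[1] create(d) — d=0 (map F.......)
[2] create(a) — a=1 d=0 (map FF......)
[3] create(b) — a=1 b=2 d=0 (map FFF.....)
[4] create(c) — a=1 b=2 c=3 d=0 (map FFFF....)
[5] unlink(c) — a=1 b=2 d=0 (map FFF.....)
[6] unlink(a) — b=2 d=0 (map F.F.....)
[7] append(d, 2) — b=2 d=0,1,3 (map FFFF....)
[8] create(c) — b=2 c=4 d=0,1,3 (map FFFFF...)
[9] unlink(c) — b=2 d=0,1,3 (map FFFF....)

bitmap = FFFF....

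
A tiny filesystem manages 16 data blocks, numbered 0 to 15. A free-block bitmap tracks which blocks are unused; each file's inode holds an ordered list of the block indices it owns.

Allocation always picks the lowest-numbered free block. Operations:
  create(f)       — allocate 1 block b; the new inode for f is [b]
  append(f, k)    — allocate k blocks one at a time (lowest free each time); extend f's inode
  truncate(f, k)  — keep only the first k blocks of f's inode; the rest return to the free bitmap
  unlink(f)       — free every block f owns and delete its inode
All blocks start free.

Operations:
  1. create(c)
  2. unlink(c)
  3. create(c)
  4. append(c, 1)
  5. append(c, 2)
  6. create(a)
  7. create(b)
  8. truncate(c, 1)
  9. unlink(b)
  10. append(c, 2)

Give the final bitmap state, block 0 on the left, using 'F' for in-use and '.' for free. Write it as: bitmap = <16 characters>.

bitmap = FFF.F...........

after create(c) → c:[0]  free=[F...............]
after unlink(c) →   free=[................]
after create(c) → c:[0]  free=[F...............]
after append(c, 1) → c:[0, 1]  free=[FF..............]
after append(c, 2) → c:[0, 1, 2, 3]  free=[FFFF............]
after create(a) → a:[4], c:[0, 1, 2, 3]  free=[FFFFF...........]
after create(b) → a:[4], b:[5], c:[0, 1, 2, 3]  free=[FFFFFF..........]
after truncate(c, 1) → a:[4], b:[5], c:[0]  free=[F...FF..........]
after unlink(b) → a:[4], c:[0]  free=[F...F...........]
after append(c, 2) → a:[4], c:[0, 1, 2]  free=[FFF.F...........]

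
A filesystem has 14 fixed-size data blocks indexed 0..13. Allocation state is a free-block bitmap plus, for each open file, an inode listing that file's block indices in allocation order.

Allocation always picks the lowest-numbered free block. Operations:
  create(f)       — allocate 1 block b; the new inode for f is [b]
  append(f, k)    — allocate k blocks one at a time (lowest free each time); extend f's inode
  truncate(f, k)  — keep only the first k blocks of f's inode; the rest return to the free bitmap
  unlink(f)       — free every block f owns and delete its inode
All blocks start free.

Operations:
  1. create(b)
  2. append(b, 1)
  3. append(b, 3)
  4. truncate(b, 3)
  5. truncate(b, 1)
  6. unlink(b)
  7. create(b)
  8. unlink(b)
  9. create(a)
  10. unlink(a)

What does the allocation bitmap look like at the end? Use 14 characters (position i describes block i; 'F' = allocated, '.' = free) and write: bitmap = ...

after create(b) → b:[0]  free=[F.............]
after append(b, 1) → b:[0, 1]  free=[FF............]
after append(b, 3) → b:[0, 1, 2, 3, 4]  free=[FFFFF.........]
after truncate(b, 3) → b:[0, 1, 2]  free=[FFF...........]
after truncate(b, 1) → b:[0]  free=[F.............]
after unlink(b) →   free=[..............]
after create(b) → b:[0]  free=[F.............]
after unlink(b) →   free=[..............]
after create(a) → a:[0]  free=[F.............]
after unlink(a) →   free=[..............]

bitmap = ..............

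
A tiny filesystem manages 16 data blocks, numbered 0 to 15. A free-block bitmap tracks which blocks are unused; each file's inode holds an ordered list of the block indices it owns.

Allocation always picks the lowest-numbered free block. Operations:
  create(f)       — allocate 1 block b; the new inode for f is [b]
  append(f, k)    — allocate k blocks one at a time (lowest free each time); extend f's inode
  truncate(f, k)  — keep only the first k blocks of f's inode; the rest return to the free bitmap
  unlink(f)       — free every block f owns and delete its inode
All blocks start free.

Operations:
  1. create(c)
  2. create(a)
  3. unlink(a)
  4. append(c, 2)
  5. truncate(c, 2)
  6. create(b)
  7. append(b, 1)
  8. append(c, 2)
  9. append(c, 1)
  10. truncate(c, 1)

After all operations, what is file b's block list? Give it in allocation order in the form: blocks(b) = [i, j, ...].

blocks(b) = [2, 3]

after create(c) → c:[0]  free=[F...............]
after create(a) → a:[1], c:[0]  free=[FF..............]
after unlink(a) → c:[0]  free=[F...............]
after append(c, 2) → c:[0, 1, 2]  free=[FFF.............]
after truncate(c, 2) → c:[0, 1]  free=[FF..............]
after create(b) → b:[2], c:[0, 1]  free=[FFF.............]
after append(b, 1) → b:[2, 3], c:[0, 1]  free=[FFFF............]
after append(c, 2) → b:[2, 3], c:[0, 1, 4, 5]  free=[FFFFFF..........]
after append(c, 1) → b:[2, 3], c:[0, 1, 4, 5, 6]  free=[FFFFFFF.........]
after truncate(c, 1) → b:[2, 3], c:[0]  free=[F.FF............]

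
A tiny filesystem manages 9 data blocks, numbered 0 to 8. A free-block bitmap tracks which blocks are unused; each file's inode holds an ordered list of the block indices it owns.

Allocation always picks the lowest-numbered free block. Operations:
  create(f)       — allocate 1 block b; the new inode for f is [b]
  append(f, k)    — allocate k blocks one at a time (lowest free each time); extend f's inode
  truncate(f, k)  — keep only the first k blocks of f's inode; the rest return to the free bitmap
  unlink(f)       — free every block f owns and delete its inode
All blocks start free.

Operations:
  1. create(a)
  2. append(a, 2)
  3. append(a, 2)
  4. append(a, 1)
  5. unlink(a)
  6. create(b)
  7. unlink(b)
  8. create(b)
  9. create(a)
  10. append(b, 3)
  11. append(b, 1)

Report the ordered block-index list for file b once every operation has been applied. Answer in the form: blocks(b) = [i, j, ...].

create(a): bitmap=F........ | a=[0]
append(a, 2): bitmap=FFF...... | a=[0, 1, 2]
append(a, 2): bitmap=FFFFF.... | a=[0, 1, 2, 3, 4]
append(a, 1): bitmap=FFFFFF... | a=[0, 1, 2, 3, 4, 5]
unlink(a): bitmap=......... | 
create(b): bitmap=F........ | b=[0]
unlink(b): bitmap=......... | 
create(b): bitmap=F........ | b=[0]
create(a): bitmap=FF....... | a=[1] b=[0]
append(b, 3): bitmap=FFFFF.... | a=[1] b=[0, 2, 3, 4]
append(b, 1): bitmap=FFFFFF... | a=[1] b=[0, 2, 3, 4, 5]

blocks(b) = [0, 2, 3, 4, 5]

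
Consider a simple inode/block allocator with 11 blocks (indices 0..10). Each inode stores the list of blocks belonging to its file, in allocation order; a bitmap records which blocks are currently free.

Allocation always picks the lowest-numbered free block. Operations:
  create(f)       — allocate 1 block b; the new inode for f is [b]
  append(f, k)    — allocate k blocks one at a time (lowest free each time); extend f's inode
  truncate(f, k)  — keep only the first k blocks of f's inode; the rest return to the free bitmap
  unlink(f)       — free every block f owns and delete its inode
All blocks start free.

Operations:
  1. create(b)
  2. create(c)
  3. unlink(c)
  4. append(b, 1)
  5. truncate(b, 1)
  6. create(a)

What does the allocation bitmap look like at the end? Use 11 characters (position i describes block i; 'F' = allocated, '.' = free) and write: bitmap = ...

bitmap = FF.........

after create(b) → b:[0]  free=[F..........]
after create(c) → b:[0], c:[1]  free=[FF.........]
after unlink(c) → b:[0]  free=[F..........]
after append(b, 1) → b:[0, 1]  free=[FF.........]
after truncate(b, 1) → b:[0]  free=[F..........]
after create(a) → a:[1], b:[0]  free=[FF.........]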